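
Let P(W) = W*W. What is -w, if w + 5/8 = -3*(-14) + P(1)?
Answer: -339/8 ≈ -42.375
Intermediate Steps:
P(W) = W**2
w = 339/8 (w = -5/8 + (-3*(-14) + 1**2) = -5/8 + (42 + 1) = -5/8 + 43 = 339/8 ≈ 42.375)
-w = -1*339/8 = -339/8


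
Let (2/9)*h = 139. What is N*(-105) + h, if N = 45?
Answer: -8199/2 ≈ -4099.5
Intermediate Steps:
h = 1251/2 (h = (9/2)*139 = 1251/2 ≈ 625.50)
N*(-105) + h = 45*(-105) + 1251/2 = -4725 + 1251/2 = -8199/2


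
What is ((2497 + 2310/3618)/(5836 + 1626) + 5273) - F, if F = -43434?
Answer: 8429340053/173061 ≈ 48707.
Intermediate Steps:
((2497 + 2310/3618)/(5836 + 1626) + 5273) - F = ((2497 + 2310/3618)/(5836 + 1626) + 5273) - 1*(-43434) = ((2497 + 2310*(1/3618))/7462 + 5273) + 43434 = ((2497 + 385/603)*(1/7462) + 5273) + 43434 = ((1506076/603)*(1/7462) + 5273) + 43434 = (57926/173061 + 5273) + 43434 = 912608579/173061 + 43434 = 8429340053/173061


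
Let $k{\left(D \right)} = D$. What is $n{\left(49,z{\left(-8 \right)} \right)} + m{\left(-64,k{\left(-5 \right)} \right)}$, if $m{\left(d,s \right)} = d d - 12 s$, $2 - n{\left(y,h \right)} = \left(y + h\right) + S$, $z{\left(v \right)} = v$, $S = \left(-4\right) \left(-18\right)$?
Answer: $4045$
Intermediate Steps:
$S = 72$
$n{\left(y,h \right)} = -70 - h - y$ ($n{\left(y,h \right)} = 2 - \left(\left(y + h\right) + 72\right) = 2 - \left(\left(h + y\right) + 72\right) = 2 - \left(72 + h + y\right) = -70 - h - y$)
$m{\left(d,s \right)} = d^{2} - 12 s$
$n{\left(49,z{\left(-8 \right)} \right)} + m{\left(-64,k{\left(-5 \right)} \right)} = \left(-70 - -8 - 49\right) - \left(-60 - \left(-64\right)^{2}\right) = \left(-70 + 8 - 49\right) + \left(4096 + 60\right) = -111 + 4156 = 4045$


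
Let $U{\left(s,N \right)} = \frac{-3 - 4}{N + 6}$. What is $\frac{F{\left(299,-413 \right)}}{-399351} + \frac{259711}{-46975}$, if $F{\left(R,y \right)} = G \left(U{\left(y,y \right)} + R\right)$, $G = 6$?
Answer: $- \frac{14082217034109}{2545040627525} \approx -5.5332$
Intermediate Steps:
$U{\left(s,N \right)} = - \frac{7}{6 + N}$
$F{\left(R,y \right)} = - \frac{42}{6 + y} + 6 R$ ($F{\left(R,y \right)} = 6 \left(- \frac{7}{6 + y} + R\right) = 6 \left(R - \frac{7}{6 + y}\right) = - \frac{42}{6 + y} + 6 R$)
$\frac{F{\left(299,-413 \right)}}{-399351} + \frac{259711}{-46975} = \frac{6 \frac{1}{6 - 413} \left(-7 + 299 \left(6 - 413\right)\right)}{-399351} + \frac{259711}{-46975} = \frac{6 \left(-7 + 299 \left(-407\right)\right)}{-407} \left(- \frac{1}{399351}\right) + 259711 \left(- \frac{1}{46975}\right) = 6 \left(- \frac{1}{407}\right) \left(-7 - 121693\right) \left(- \frac{1}{399351}\right) - \frac{259711}{46975} = 6 \left(- \frac{1}{407}\right) \left(-121700\right) \left(- \frac{1}{399351}\right) - \frac{259711}{46975} = \frac{730200}{407} \left(- \frac{1}{399351}\right) - \frac{259711}{46975} = - \frac{243400}{54178619} - \frac{259711}{46975} = - \frac{14082217034109}{2545040627525}$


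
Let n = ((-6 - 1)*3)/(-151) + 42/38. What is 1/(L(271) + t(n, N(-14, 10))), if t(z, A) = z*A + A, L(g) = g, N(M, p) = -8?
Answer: 2869/725987 ≈ 0.0039519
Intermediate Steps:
n = 3570/2869 (n = -7*3*(-1/151) + 42*(1/38) = -21*(-1/151) + 21/19 = 21/151 + 21/19 = 3570/2869 ≈ 1.2443)
t(z, A) = A + A*z (t(z, A) = A*z + A = A + A*z)
1/(L(271) + t(n, N(-14, 10))) = 1/(271 - 8*(1 + 3570/2869)) = 1/(271 - 8*6439/2869) = 1/(271 - 51512/2869) = 1/(725987/2869) = 2869/725987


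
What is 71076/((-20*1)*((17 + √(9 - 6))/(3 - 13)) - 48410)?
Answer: -859593144/585059341 - 35538*√3/585059341 ≈ -1.4693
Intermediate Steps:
71076/((-20*1)*((17 + √(9 - 6))/(3 - 13)) - 48410) = 71076/(-20*(17 + √3)/(-10) - 48410) = 71076/(-20*(17 + √3)*(-1)/10 - 48410) = 71076/(-20*(-17/10 - √3/10) - 48410) = 71076/((34 + 2*√3) - 48410) = 71076/(-48376 + 2*√3)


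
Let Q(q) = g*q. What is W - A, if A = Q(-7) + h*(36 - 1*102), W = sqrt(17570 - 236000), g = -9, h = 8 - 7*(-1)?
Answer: 927 + 3*I*sqrt(24270) ≈ 927.0 + 467.36*I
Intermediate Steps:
h = 15 (h = 8 + 7 = 15)
Q(q) = -9*q
W = 3*I*sqrt(24270) (W = sqrt(-218430) = 3*I*sqrt(24270) ≈ 467.36*I)
A = -927 (A = -9*(-7) + 15*(36 - 1*102) = 63 + 15*(36 - 102) = 63 + 15*(-66) = 63 - 990 = -927)
W - A = 3*I*sqrt(24270) - 1*(-927) = 3*I*sqrt(24270) + 927 = 927 + 3*I*sqrt(24270)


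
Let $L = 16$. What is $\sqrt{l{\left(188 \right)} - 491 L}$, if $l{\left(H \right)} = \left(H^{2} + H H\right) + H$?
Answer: $2 \sqrt{15755} \approx 251.04$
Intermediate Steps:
$l{\left(H \right)} = H + 2 H^{2}$ ($l{\left(H \right)} = \left(H^{2} + H^{2}\right) + H = 2 H^{2} + H = H + 2 H^{2}$)
$\sqrt{l{\left(188 \right)} - 491 L} = \sqrt{188 \left(1 + 2 \cdot 188\right) - 7856} = \sqrt{188 \left(1 + 376\right) - 7856} = \sqrt{188 \cdot 377 - 7856} = \sqrt{70876 - 7856} = \sqrt{63020} = 2 \sqrt{15755}$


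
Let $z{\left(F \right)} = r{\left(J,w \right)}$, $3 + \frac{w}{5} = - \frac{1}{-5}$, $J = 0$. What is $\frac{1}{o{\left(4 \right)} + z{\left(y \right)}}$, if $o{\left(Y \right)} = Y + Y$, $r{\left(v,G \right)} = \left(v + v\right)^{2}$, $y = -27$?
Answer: $\frac{1}{8} \approx 0.125$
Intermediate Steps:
$w = -14$ ($w = -15 + 5 \left(- \frac{1}{-5}\right) = -15 + 5 \left(\left(-1\right) \left(- \frac{1}{5}\right)\right) = -15 + 5 \cdot \frac{1}{5} = -15 + 1 = -14$)
$r{\left(v,G \right)} = 4 v^{2}$ ($r{\left(v,G \right)} = \left(2 v\right)^{2} = 4 v^{2}$)
$o{\left(Y \right)} = 2 Y$
$z{\left(F \right)} = 0$ ($z{\left(F \right)} = 4 \cdot 0^{2} = 4 \cdot 0 = 0$)
$\frac{1}{o{\left(4 \right)} + z{\left(y \right)}} = \frac{1}{2 \cdot 4 + 0} = \frac{1}{8 + 0} = \frac{1}{8}$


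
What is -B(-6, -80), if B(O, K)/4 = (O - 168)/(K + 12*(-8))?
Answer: -87/22 ≈ -3.9545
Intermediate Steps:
B(O, K) = 4*(-168 + O)/(-96 + K) (B(O, K) = 4*((O - 168)/(K + 12*(-8))) = 4*((-168 + O)/(K - 96)) = 4*((-168 + O)/(-96 + K)) = 4*(-168 + O)/(-96 + K))
-B(-6, -80) = -4*(-168 - 6)/(-96 - 80) = -4*(-174)/(-176) = -4*(-1)*(-174)/176 = -1*87/22 = -87/22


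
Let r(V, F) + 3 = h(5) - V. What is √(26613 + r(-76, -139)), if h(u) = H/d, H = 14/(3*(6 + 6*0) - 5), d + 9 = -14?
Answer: 10*√23857509/299 ≈ 163.36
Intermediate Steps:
d = -23 (d = -9 - 14 = -23)
H = 14/13 (H = 14/(3*(6 + 0) - 5) = 14/(3*6 - 5) = 14/(18 - 5) = 14/13 ≈ 1.0769)
h(u) = -14/299 (h(u) = (14/13)/(-23) = (14/13)*(-1/23) = -14/299)
r(V, F) = -911/299 - V (r(V, F) = -3 + (-14/299 - V) = -911/299 - V)
√(26613 + r(-76, -139)) = √(26613 + (-911/299 - 1*(-76))) = √(26613 + (-911/299 + 76)) = √(26613 + 21813/299) = √(7979100/299) = 10*√23857509/299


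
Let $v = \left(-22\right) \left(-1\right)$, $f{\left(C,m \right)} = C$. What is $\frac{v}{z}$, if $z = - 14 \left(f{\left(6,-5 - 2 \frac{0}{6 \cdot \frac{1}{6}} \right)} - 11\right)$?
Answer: $\frac{11}{35} \approx 0.31429$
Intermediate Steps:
$z = 70$ ($z = - 14 \left(6 - 11\right) = \left(-14\right) \left(-5\right) = 70$)
$v = 22$
$\frac{v}{z} = \frac{22}{70} = 22 \cdot \frac{1}{70} = \frac{11}{35}$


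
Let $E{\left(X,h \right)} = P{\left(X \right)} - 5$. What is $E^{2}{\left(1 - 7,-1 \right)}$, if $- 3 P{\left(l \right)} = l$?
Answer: $9$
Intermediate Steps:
$P{\left(l \right)} = - \frac{l}{3}$
$E{\left(X,h \right)} = -5 - \frac{X}{3}$ ($E{\left(X,h \right)} = - \frac{X}{3} - 5 = -5 - \frac{X}{3}$)
$E^{2}{\left(1 - 7,-1 \right)} = \left(-5 - \frac{1 - 7}{3}\right)^{2} = \left(-5 - -2\right)^{2} = \left(-5 + 2\right)^{2} = \left(-3\right)^{2} = 9$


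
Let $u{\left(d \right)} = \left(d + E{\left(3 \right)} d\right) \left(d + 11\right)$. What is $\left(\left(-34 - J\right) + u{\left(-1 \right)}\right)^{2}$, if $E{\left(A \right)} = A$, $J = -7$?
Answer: $4489$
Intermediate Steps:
$u{\left(d \right)} = 4 d \left(11 + d\right)$ ($u{\left(d \right)} = \left(d + 3 d\right) \left(d + 11\right) = 4 d \left(11 + d\right)$)
$\left(\left(-34 - J\right) + u{\left(-1 \right)}\right)^{2} = \left(\left(-34 - -7\right) + 4 \left(-1\right) \left(11 - 1\right)\right)^{2} = \left(\left(-34 + 7\right) + 4 \left(-1\right) 10\right)^{2} = \left(-27 - 40\right)^{2} = \left(-67\right)^{2} = 4489$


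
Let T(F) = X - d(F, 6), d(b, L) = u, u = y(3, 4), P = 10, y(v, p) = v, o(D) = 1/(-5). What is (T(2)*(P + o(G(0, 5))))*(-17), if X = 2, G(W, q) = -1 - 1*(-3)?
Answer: 833/5 ≈ 166.60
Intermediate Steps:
G(W, q) = 2 (G(W, q) = -1 + 3 = 2)
o(D) = -1/5 (o(D) = 1*(-1/5) = -1/5)
u = 3
d(b, L) = 3
T(F) = -1 (T(F) = 2 - 1*3 = 2 - 3 = -1)
(T(2)*(P + o(G(0, 5))))*(-17) = -(10 - 1/5)*(-17) = -1*49/5*(-17) = -49/5*(-17) = 833/5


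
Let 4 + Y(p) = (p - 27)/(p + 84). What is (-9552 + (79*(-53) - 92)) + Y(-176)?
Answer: -1272617/92 ≈ -13833.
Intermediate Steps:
Y(p) = -4 + (-27 + p)/(84 + p) (Y(p) = -4 + (p - 27)/(p + 84) = -4 + (-27 + p)/(84 + p))
(-9552 + (79*(-53) - 92)) + Y(-176) = (-9552 + (79*(-53) - 92)) + 3*(-121 - 1*(-176))/(84 - 176) = (-9552 + (-4187 - 92)) + 3*(-121 + 176)/(-92) = (-9552 - 4279) + 3*(-1/92)*55 = -13831 - 165/92 = -1272617/92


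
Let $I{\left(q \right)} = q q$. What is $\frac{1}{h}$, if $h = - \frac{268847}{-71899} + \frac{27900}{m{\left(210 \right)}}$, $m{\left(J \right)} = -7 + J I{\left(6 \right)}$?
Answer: $\frac{543053147}{4036583491} \approx 0.13453$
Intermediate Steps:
$I{\left(q \right)} = q^{2}$
$m{\left(J \right)} = -7 + 36 J$ ($m{\left(J \right)} = -7 + J 6^{2} = -7 + J 36 = -7 + 36 J$)
$h = \frac{4036583491}{543053147}$ ($h = - \frac{268847}{-71899} + \frac{27900}{-7 + 36 \cdot 210} = \left(-268847\right) \left(- \frac{1}{71899}\right) + \frac{27900}{-7 + 7560} = \frac{268847}{71899} + \frac{27900}{7553} = \frac{4036583491}{543053147} \approx 7.4331$)
$\frac{1}{h} = \frac{1}{\frac{4036583491}{543053147}} = \frac{543053147}{4036583491}$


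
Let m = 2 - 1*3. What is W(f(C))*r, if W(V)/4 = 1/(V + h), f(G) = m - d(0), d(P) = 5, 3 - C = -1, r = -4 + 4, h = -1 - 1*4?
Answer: 0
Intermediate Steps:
h = -5 (h = -1 - 4 = -5)
r = 0
C = 4 (C = 3 - 1*(-1) = 3 + 1 = 4)
m = -1 (m = 2 - 3 = -1)
f(G) = -6 (f(G) = -1 - 1*5 = -1 - 5 = -6)
W(V) = 4/(-5 + V) (W(V) = 4/(V - 5) = 4/(-5 + V))
W(f(C))*r = (4/(-5 - 6))*0 = (4/(-11))*0 = (4*(-1/11))*0 = -4/11*0 = 0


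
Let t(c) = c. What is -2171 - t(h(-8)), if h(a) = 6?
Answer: -2177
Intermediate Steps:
-2171 - t(h(-8)) = -2171 - 1*6 = -2171 - 6 = -2177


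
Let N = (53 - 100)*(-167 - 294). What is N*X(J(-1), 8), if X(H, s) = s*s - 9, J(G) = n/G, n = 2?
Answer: 1191685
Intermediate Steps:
J(G) = 2/G
X(H, s) = -9 + s**2 (X(H, s) = s**2 - 9 = -9 + s**2)
N = 21667 (N = -47*(-461) = 21667)
N*X(J(-1), 8) = 21667*(-9 + 8**2) = 21667*(-9 + 64) = 21667*55 = 1191685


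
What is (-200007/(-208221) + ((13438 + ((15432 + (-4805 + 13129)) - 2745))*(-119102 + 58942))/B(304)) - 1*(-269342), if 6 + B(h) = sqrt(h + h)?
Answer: -16391593405147/763477 - 2072451840*sqrt(38)/143 ≈ -1.1081e+8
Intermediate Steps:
B(h) = -6 + sqrt(2)*sqrt(h) (B(h) = -6 + sqrt(h + h) = -6 + sqrt(2*h) = -6 + sqrt(2)*sqrt(h))
(-200007/(-208221) + ((13438 + ((15432 + (-4805 + 13129)) - 2745))*(-119102 + 58942))/B(304)) - 1*(-269342) = (-200007/(-208221) + ((13438 + ((15432 + (-4805 + 13129)) - 2745))*(-119102 + 58942))/(-6 + sqrt(2)*sqrt(304))) - 1*(-269342) = (-200007*(-1/208221) + ((13438 + ((15432 + 8324) - 2745))*(-60160))/(-6 + sqrt(2)*(4*sqrt(19)))) + 269342 = (66669/69407 + ((13438 + (23756 - 2745))*(-60160))/(-6 + 4*sqrt(38))) + 269342 = (66669/69407 + ((13438 + 21011)*(-60160))/(-6 + 4*sqrt(38))) + 269342 = (66669/69407 + (34449*(-60160))/(-6 + 4*sqrt(38))) + 269342 = (66669/69407 - 2072451840/(-6 + 4*sqrt(38))) + 269342 = 18694286863/69407 - 2072451840/(-6 + 4*sqrt(38))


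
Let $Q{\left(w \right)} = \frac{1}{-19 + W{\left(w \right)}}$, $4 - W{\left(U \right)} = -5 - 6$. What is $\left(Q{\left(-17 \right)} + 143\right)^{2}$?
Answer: $\frac{326041}{16} \approx 20378.0$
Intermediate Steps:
$W{\left(U \right)} = 15$ ($W{\left(U \right)} = 4 - \left(-5 - 6\right) = 4 - -11 = 4 + 11 = 15$)
$Q{\left(w \right)} = - \frac{1}{4}$ ($Q{\left(w \right)} = \frac{1}{-19 + 15} = \frac{1}{-4} = - \frac{1}{4}$)
$\left(Q{\left(-17 \right)} + 143\right)^{2} = \left(- \frac{1}{4} + 143\right)^{2} = \left(\frac{571}{4}\right)^{2} = \frac{326041}{16}$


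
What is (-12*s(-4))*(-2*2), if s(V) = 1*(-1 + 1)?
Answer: 0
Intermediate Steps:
s(V) = 0 (s(V) = 1*0 = 0)
(-12*s(-4))*(-2*2) = (-12*0)*(-2*2) = 0*(-4) = 0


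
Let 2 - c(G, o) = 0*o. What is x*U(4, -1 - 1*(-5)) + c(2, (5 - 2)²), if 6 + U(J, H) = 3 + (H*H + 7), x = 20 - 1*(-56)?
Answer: 1522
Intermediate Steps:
x = 76 (x = 20 + 56 = 76)
U(J, H) = 4 + H² (U(J, H) = -6 + (3 + (H*H + 7)) = -6 + (3 + (H² + 7)) = -6 + (3 + (7 + H²)) = -6 + (10 + H²) = 4 + H²)
c(G, o) = 2 (c(G, o) = 2 - 0*o = 2 - 1*0 = 2 + 0 = 2)
x*U(4, -1 - 1*(-5)) + c(2, (5 - 2)²) = 76*(4 + (-1 - 1*(-5))²) + 2 = 76*(4 + (-1 + 5)²) + 2 = 76*(4 + 4²) + 2 = 76*(4 + 16) + 2 = 76*20 + 2 = 1520 + 2 = 1522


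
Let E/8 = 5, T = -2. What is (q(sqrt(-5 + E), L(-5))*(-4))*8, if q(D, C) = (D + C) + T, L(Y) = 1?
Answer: 32 - 32*sqrt(35) ≈ -157.31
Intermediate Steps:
E = 40 (E = 8*5 = 40)
q(D, C) = -2 + C + D (q(D, C) = (D + C) - 2 = (C + D) - 2 = -2 + C + D)
(q(sqrt(-5 + E), L(-5))*(-4))*8 = ((-2 + 1 + sqrt(-5 + 40))*(-4))*8 = ((-2 + 1 + sqrt(35))*(-4))*8 = ((-1 + sqrt(35))*(-4))*8 = (4 - 4*sqrt(35))*8 = 32 - 32*sqrt(35)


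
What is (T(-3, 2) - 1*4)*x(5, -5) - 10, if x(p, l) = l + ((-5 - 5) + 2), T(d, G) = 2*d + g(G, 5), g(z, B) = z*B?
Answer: -10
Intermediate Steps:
g(z, B) = B*z
T(d, G) = 2*d + 5*G
x(p, l) = -8 + l (x(p, l) = l + (-10 + 2) = l - 8 = -8 + l)
(T(-3, 2) - 1*4)*x(5, -5) - 10 = ((2*(-3) + 5*2) - 1*4)*(-8 - 5) - 10 = ((-6 + 10) - 4)*(-13) - 10 = (4 - 4)*(-13) - 10 = 0*(-13) - 10 = 0 - 10 = -10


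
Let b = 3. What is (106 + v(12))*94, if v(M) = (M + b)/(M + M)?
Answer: 40091/4 ≈ 10023.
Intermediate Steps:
v(M) = (3 + M)/(2*M) (v(M) = (M + 3)/(M + M) = (3 + M)/((2*M)) = (3 + M)*(1/(2*M)) = (3 + M)/(2*M))
(106 + v(12))*94 = (106 + (½)*(3 + 12)/12)*94 = (106 + (½)*(1/12)*15)*94 = (106 + 5/8)*94 = (853/8)*94 = 40091/4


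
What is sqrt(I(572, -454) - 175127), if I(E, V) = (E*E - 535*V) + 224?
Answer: sqrt(395171) ≈ 628.63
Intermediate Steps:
I(E, V) = 224 + E**2 - 535*V (I(E, V) = (E**2 - 535*V) + 224 = 224 + E**2 - 535*V)
sqrt(I(572, -454) - 175127) = sqrt((224 + 572**2 - 535*(-454)) - 175127) = sqrt((224 + 327184 + 242890) - 175127) = sqrt(570298 - 175127) = sqrt(395171)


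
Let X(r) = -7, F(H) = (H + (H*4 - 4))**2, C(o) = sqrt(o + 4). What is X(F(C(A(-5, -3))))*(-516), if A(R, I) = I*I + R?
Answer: 3612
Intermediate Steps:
A(R, I) = R + I**2 (A(R, I) = I**2 + R = R + I**2)
C(o) = sqrt(4 + o)
F(H) = (-4 + 5*H)**2 (F(H) = (H + (4*H - 4))**2 = (H + (-4 + 4*H))**2 = (-4 + 5*H)**2)
X(F(C(A(-5, -3))))*(-516) = -7*(-516) = 3612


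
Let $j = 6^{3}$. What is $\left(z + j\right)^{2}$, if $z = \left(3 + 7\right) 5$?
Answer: $70756$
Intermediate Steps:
$j = 216$
$z = 50$ ($z = 10 \cdot 5 = 50$)
$\left(z + j\right)^{2} = \left(50 + 216\right)^{2} = 266^{2} = 70756$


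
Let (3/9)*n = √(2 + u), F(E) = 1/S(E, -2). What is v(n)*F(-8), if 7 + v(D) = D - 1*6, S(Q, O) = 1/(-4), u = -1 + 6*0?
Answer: 40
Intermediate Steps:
u = -1 (u = -1 + 0 = -1)
S(Q, O) = -¼
F(E) = -4 (F(E) = 1/(-¼) = -4)
n = 3 (n = 3*√(2 - 1) = 3*√1 = 3*1 = 3)
v(D) = -13 + D (v(D) = -7 + (D - 1*6) = -7 + (D - 6) = -7 + (-6 + D) = -13 + D)
v(n)*F(-8) = (-13 + 3)*(-4) = -10*(-4) = 40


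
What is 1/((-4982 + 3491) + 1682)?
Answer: 1/191 ≈ 0.0052356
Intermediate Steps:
1/((-4982 + 3491) + 1682) = 1/(-1491 + 1682) = 1/191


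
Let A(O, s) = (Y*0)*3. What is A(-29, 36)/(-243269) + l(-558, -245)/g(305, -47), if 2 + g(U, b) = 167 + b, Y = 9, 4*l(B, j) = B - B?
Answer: 0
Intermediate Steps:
l(B, j) = 0 (l(B, j) = (B - B)/4 = (1/4)*0 = 0)
A(O, s) = 0 (A(O, s) = (9*0)*3 = 0*3 = 0)
g(U, b) = 165 + b (g(U, b) = -2 + (167 + b) = 165 + b)
A(-29, 36)/(-243269) + l(-558, -245)/g(305, -47) = 0/(-243269) + 0/(165 - 47) = 0*(-1/243269) + 0/118 = 0 + 0*(1/118) = 0 + 0 = 0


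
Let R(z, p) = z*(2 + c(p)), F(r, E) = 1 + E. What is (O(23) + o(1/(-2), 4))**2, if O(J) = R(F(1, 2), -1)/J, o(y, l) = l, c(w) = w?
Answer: 9025/529 ≈ 17.060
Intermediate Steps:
R(z, p) = z*(2 + p)
O(J) = 3/J (O(J) = ((1 + 2)*(2 - 1))/J = (3*1)/J = 3/J)
(O(23) + o(1/(-2), 4))**2 = (3/23 + 4)**2 = (95/23)**2 = 9025/529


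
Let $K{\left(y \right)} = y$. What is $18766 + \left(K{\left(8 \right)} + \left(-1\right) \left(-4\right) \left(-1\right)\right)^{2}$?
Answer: $18782$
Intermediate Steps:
$18766 + \left(K{\left(8 \right)} + \left(-1\right) \left(-4\right) \left(-1\right)\right)^{2} = 18766 + \left(8 + \left(-1\right) \left(-4\right) \left(-1\right)\right)^{2} = 18766 + \left(8 + 4 \left(-1\right)\right)^{2} = 18766 + \left(8 - 4\right)^{2} = 18766 + 4^{2} = 18766 + 16 = 18782$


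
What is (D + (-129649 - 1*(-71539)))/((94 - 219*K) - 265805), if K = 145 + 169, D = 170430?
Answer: -8640/25729 ≈ -0.33581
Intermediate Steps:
K = 314
(D + (-129649 - 1*(-71539)))/((94 - 219*K) - 265805) = (170430 + (-129649 - 1*(-71539)))/((94 - 219*314) - 265805) = (170430 + (-129649 + 71539))/((94 - 68766) - 265805) = (170430 - 58110)/(-68672 - 265805) = 112320/(-334477) = 112320*(-1/334477) = -8640/25729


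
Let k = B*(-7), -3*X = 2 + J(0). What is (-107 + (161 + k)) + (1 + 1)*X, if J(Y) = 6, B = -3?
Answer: 209/3 ≈ 69.667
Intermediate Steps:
X = -8/3 (X = -(2 + 6)/3 = -⅓*8 = -8/3 ≈ -2.6667)
k = 21 (k = -3*(-7) = 21)
(-107 + (161 + k)) + (1 + 1)*X = (-107 + (161 + 21)) + (1 + 1)*(-8/3) = (-107 + 182) + 2*(-8/3) = 75 - 16/3 = 209/3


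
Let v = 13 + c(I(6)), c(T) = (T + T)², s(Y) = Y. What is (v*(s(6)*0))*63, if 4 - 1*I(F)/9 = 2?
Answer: 0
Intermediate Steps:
I(F) = 18 (I(F) = 36 - 9*2 = 36 - 18 = 18)
c(T) = 4*T² (c(T) = (2*T)² = 4*T²)
v = 1309 (v = 13 + 4*18² = 13 + 4*324 = 13 + 1296 = 1309)
(v*(s(6)*0))*63 = (1309*(6*0))*63 = (1309*0)*63 = 0*63 = 0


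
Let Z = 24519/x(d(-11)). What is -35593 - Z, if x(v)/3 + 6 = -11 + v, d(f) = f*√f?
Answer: (-391523*√11 + 596908*I)/(-17*I + 11*√11) ≈ -35507.0 - 184.06*I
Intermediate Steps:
d(f) = f^(3/2)
x(v) = -51 + 3*v (x(v) = -18 + 3*(-11 + v) = -18 + (-33 + 3*v) = -51 + 3*v)
Z = 24519/(-51 - 33*I*√11) (Z = 24519/(-51 + 3*(-11)^(3/2)) = 24519/(-51 + 3*(-11*I*√11)) = 24519/(-51 - 33*I*√11) ≈ -85.766 + 184.06*I)
-35593 - Z = -35593 - (-138941/1620 + 89903*I*√11/1620) = -35593 + (138941/1620 - 89903*I*√11/1620) = -57521719/1620 - 89903*I*√11/1620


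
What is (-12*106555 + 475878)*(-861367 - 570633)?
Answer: 1149583824000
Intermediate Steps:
(-12*106555 + 475878)*(-861367 - 570633) = (-1278660 + 475878)*(-1432000) = -802782*(-1432000) = 1149583824000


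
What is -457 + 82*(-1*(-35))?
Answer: 2413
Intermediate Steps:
-457 + 82*(-1*(-35)) = -457 + 82*35 = -457 + 2870 = 2413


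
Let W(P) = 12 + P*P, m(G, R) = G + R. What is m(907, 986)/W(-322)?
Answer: 1893/103696 ≈ 0.018255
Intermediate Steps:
W(P) = 12 + P²
m(907, 986)/W(-322) = (907 + 986)/(12 + (-322)²) = 1893/(12 + 103684) = 1893/103696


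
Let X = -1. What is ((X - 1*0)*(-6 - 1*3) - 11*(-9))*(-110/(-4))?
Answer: 2970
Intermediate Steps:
((X - 1*0)*(-6 - 1*3) - 11*(-9))*(-110/(-4)) = ((-1 - 1*0)*(-6 - 1*3) - 11*(-9))*(-110/(-4)) = ((-1 + 0)*(-6 - 3) + 99)*(-110*(-1/4)) = (-1*(-9) + 99)*(55/2) = (9 + 99)*(55/2) = 108*(55/2) = 2970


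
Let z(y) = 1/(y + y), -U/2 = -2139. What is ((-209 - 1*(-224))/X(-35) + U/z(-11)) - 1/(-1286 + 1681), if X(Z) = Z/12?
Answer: -260244967/2765 ≈ -94121.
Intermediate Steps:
U = 4278 (U = -2*(-2139) = 4278)
z(y) = 1/(2*y)
X(Z) = Z/12 (X(Z) = Z*(1/12) = Z/12)
((-209 - 1*(-224))/X(-35) + U/z(-11)) - 1/(-1286 + 1681) = ((-209 - 1*(-224))/(((1/12)*(-35))) + 4278/(((½)/(-11)))) - 1/(-1286 + 1681) = ((-209 + 224)/(-35/12) + 4278/(((½)*(-1/11)))) - 1/395 = (15*(-12/35) + 4278/(-1/22)) - 1*1/395 = (-36/7 + 4278*(-22)) - 1/395 = (-36/7 - 94116) - 1/395 = -658848/7 - 1/395 = -260244967/2765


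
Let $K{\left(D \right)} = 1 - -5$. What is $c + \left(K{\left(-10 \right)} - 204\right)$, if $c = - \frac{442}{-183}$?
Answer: $- \frac{35792}{183} \approx -195.58$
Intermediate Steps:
$K{\left(D \right)} = 6$ ($K{\left(D \right)} = 1 + 5 = 6$)
$c = \frac{442}{183}$ ($c = \left(-442\right) \left(- \frac{1}{183}\right) = \frac{442}{183} \approx 2.4153$)
$c + \left(K{\left(-10 \right)} - 204\right) = \frac{442}{183} + \left(6 - 204\right) = \frac{442}{183} - 198 = - \frac{35792}{183}$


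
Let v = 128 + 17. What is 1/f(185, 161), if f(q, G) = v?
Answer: 1/145 ≈ 0.0068966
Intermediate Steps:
v = 145
f(q, G) = 145
1/f(185, 161) = 1/145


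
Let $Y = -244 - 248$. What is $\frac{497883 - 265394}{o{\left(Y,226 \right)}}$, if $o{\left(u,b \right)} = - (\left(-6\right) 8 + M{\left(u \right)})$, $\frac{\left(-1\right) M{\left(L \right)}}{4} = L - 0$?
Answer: $- \frac{232489}{1920} \approx -121.09$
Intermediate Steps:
$M{\left(L \right)} = - 4 L$ ($M{\left(L \right)} = - 4 \left(L - 0\right) = - 4 \left(L + 0\right) = - 4 L$)
$Y = -492$ ($Y = -244 - 248 = -492$)
$o{\left(u,b \right)} = 48 + 4 u$ ($o{\left(u,b \right)} = - (\left(-6\right) 8 - 4 u) = - (-48 - 4 u) = 48 + 4 u$)
$\frac{497883 - 265394}{o{\left(Y,226 \right)}} = \frac{497883 - 265394}{48 + 4 \left(-492\right)} = \frac{497883 - 265394}{48 - 1968} = \frac{232489}{-1920} = 232489 \left(- \frac{1}{1920}\right) = - \frac{232489}{1920}$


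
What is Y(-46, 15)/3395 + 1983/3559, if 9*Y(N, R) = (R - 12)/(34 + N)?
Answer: 242358701/434980980 ≈ 0.55717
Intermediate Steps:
Y(N, R) = (-12 + R)/(9*(34 + N)) (Y(N, R) = ((R - 12)/(34 + N))/9 = ((-12 + R)/(34 + N))/9 = (-12 + R)/(9*(34 + N)))
Y(-46, 15)/3395 + 1983/3559 = ((-12 + 15)/(9*(34 - 46)))/3395 + 1983/3559 = ((1/9)*3/(-12))*(1/3395) + 1983*(1/3559) = ((1/9)*(-1/12)*3)*(1/3395) + 1983/3559 = -1/36*1/3395 + 1983/3559 = -1/122220 + 1983/3559 = 242358701/434980980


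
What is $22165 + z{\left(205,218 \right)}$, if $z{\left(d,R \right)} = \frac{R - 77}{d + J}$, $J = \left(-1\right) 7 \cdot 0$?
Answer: $\frac{4543966}{205} \approx 22166.0$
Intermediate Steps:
$J = 0$ ($J = \left(-7\right) 0 = 0$)
$z{\left(d,R \right)} = \frac{-77 + R}{d}$ ($z{\left(d,R \right)} = \frac{R - 77}{d + 0} = \frac{-77 + R}{d}$)
$22165 + z{\left(205,218 \right)} = 22165 + \frac{-77 + 218}{205} = 22165 + \frac{1}{205} \cdot 141 = 22165 + \frac{141}{205} = \frac{4543966}{205}$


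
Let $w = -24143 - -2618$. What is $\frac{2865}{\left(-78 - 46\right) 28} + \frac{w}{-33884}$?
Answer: $- \frac{5585715}{29411312} \approx -0.18992$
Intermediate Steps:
$w = -21525$ ($w = -24143 + 2618 = -21525$)
$\frac{2865}{\left(-78 - 46\right) 28} + \frac{w}{-33884} = \frac{2865}{\left(-78 - 46\right) 28} - \frac{21525}{-33884} = \frac{2865}{\left(-124\right) 28} - - \frac{21525}{33884} = \frac{2865}{-3472} + \frac{21525}{33884} = 2865 \left(- \frac{1}{3472}\right) + \frac{21525}{33884} = - \frac{2865}{3472} + \frac{21525}{33884} = - \frac{5585715}{29411312}$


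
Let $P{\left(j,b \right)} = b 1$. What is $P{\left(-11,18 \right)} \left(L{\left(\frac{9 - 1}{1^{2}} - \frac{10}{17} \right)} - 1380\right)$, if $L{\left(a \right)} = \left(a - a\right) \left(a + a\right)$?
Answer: $-24840$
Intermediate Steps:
$P{\left(j,b \right)} = b$
$L{\left(a \right)} = 0$ ($L{\left(a \right)} = 0 \cdot 2 a = 0$)
$P{\left(-11,18 \right)} \left(L{\left(\frac{9 - 1}{1^{2}} - \frac{10}{17} \right)} - 1380\right) = 18 \left(0 - 1380\right) = 18 \left(-1380\right) = -24840$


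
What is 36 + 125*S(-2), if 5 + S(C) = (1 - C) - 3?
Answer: -589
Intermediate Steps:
S(C) = -7 - C (S(C) = -5 + ((1 - C) - 3) = -5 + (-2 - C) = -7 - C)
36 + 125*S(-2) = 36 + 125*(-7 - 1*(-2)) = 36 + 125*(-7 + 2) = 36 + 125*(-5) = 36 - 625 = -589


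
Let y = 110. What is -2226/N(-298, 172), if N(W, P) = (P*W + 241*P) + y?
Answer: 1113/4847 ≈ 0.22963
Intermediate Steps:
N(W, P) = 110 + 241*P + P*W (N(W, P) = (P*W + 241*P) + 110 = (241*P + P*W) + 110 = 110 + 241*P + P*W)
-2226/N(-298, 172) = -2226/(110 + 241*172 + 172*(-298)) = -2226/(110 + 41452 - 51256) = -2226/(-9694) = -2226*(-1/9694) = 1113/4847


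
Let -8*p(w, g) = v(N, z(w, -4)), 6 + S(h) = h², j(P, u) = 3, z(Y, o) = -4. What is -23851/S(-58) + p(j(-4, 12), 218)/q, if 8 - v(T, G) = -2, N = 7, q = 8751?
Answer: -18149939/2555292 ≈ -7.1029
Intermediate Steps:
v(T, G) = 10 (v(T, G) = 8 - 1*(-2) = 8 + 2 = 10)
S(h) = -6 + h²
p(w, g) = -5/4 (p(w, g) = -⅛*10 = -5/4)
-23851/S(-58) + p(j(-4, 12), 218)/q = -23851/(-6 + (-58)²) - 5/4/8751 = -23851/(-6 + 3364) - 5/4*1/8751 = -23851/3358 - 5/35004 = -23851*1/3358 - 5/35004 = -1037/146 - 5/35004 = -18149939/2555292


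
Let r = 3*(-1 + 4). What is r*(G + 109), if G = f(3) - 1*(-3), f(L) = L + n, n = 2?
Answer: 1053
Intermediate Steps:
f(L) = 2 + L (f(L) = L + 2 = 2 + L)
G = 8 (G = (2 + 3) - 1*(-3) = 5 + 3 = 8)
r = 9 (r = 3*3 = 9)
r*(G + 109) = 9*(8 + 109) = 9*117 = 1053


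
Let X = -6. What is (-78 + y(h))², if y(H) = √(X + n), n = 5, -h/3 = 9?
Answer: (78 - I)² ≈ 6083.0 - 156.0*I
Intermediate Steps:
h = -27 (h = -3*9 = -27)
y(H) = I (y(H) = √(-6 + 5) = √(-1) = I)
(-78 + y(h))² = (-78 + I)²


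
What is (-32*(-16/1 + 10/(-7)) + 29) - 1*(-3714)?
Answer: 30105/7 ≈ 4300.7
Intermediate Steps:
(-32*(-16/1 + 10/(-7)) + 29) - 1*(-3714) = (-32*(-16*1 + 10*(-⅐)) + 29) + 3714 = (-32*(-16 - 10/7) + 29) + 3714 = (-32*(-122/7) + 29) + 3714 = (3904/7 + 29) + 3714 = 4107/7 + 3714 = 30105/7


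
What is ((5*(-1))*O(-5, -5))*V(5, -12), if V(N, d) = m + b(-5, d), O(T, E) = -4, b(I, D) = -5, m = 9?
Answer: 80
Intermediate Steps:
V(N, d) = 4 (V(N, d) = 9 - 5 = 4)
((5*(-1))*O(-5, -5))*V(5, -12) = ((5*(-1))*(-4))*4 = -5*(-4)*4 = 20*4 = 80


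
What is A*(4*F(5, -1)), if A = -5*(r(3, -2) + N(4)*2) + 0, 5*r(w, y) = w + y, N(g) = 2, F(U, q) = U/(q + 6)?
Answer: -84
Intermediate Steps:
F(U, q) = U/(6 + q)
r(w, y) = w/5 + y/5 (r(w, y) = (w + y)/5 = w/5 + y/5)
A = -21 (A = -5*(((⅕)*3 + (⅕)*(-2)) + 2*2) + 0 = -5*((⅗ - ⅖) + 4) + 0 = -5*(⅕ + 4) + 0 = -5*21/5 + 0 = -21 + 0 = -21)
A*(4*F(5, -1)) = -84*5/(6 - 1) = -84*5/5 = -84*5*(⅕) = -84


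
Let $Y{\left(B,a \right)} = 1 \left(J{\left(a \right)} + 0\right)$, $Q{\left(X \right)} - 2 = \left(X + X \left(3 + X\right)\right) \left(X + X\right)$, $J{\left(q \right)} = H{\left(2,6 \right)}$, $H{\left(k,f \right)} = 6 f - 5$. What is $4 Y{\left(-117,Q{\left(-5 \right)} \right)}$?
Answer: $124$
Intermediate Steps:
$H{\left(k,f \right)} = -5 + 6 f$
$J{\left(q \right)} = 31$ ($J{\left(q \right)} = -5 + 6 \cdot 6 = -5 + 36 = 31$)
$Q{\left(X \right)} = 2 + 2 X \left(X + X \left(3 + X\right)\right)$ ($Q{\left(X \right)} = 2 + \left(X + X \left(3 + X\right)\right) \left(X + X\right) = 2 + \left(X + X \left(3 + X\right)\right) 2 X = 2 + 2 X \left(X + X \left(3 + X\right)\right)$)
$Y{\left(B,a \right)} = 31$ ($Y{\left(B,a \right)} = 1 \left(31 + 0\right) = 1 \cdot 31 = 31$)
$4 Y{\left(-117,Q{\left(-5 \right)} \right)} = 4 \cdot 31 = 124$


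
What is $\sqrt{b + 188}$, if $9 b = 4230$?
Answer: $\sqrt{658} \approx 25.652$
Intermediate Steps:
$b = 470$ ($b = \frac{1}{9} \cdot 4230 = 470$)
$\sqrt{b + 188} = \sqrt{470 + 188} = \sqrt{658}$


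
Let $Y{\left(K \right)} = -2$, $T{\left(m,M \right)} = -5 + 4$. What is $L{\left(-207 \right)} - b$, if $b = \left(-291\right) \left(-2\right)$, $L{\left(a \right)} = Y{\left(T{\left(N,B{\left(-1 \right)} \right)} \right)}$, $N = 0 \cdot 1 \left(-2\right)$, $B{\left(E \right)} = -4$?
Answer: $-584$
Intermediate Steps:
$N = 0$ ($N = 0 \left(-2\right) = 0$)
$T{\left(m,M \right)} = -1$
$L{\left(a \right)} = -2$
$b = 582$
$L{\left(-207 \right)} - b = -2 - 582 = -584$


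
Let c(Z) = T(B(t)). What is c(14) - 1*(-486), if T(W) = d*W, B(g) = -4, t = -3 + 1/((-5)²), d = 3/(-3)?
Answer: 490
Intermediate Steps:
d = -1 (d = 3*(-⅓) = -1)
t = -74/25 (t = -3 + 1/25 = -74/25 ≈ -2.9600)
T(W) = -W
c(Z) = 4 (c(Z) = -1*(-4) = 4)
c(14) - 1*(-486) = 4 - 1*(-486) = 4 + 486 = 490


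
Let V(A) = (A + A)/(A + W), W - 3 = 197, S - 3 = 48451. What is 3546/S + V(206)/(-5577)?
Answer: 286039643/3918305391 ≈ 0.073001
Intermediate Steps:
S = 48454 (S = 3 + 48451 = 48454)
W = 200 (W = 3 + 197 = 200)
V(A) = 2*A/(200 + A) (V(A) = (A + A)/(A + 200) = (2*A)/(200 + A) = 2*A/(200 + A))
3546/S + V(206)/(-5577) = 3546/48454 + (2*206/(200 + 206))/(-5577) = 3546*(1/48454) + (2*206/406)*(-1/5577) = 1773/24227 + (2*206*(1/406))*(-1/5577) = 1773/24227 + (206/203)*(-1/5577) = 1773/24227 - 206/1132131 = 286039643/3918305391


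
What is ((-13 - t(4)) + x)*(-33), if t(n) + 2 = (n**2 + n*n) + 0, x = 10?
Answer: 1089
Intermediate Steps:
t(n) = -2 + 2*n**2 (t(n) = -2 + ((n**2 + n*n) + 0) = -2 + ((n**2 + n**2) + 0) = -2 + (2*n**2 + 0) = -2 + 2*n**2)
((-13 - t(4)) + x)*(-33) = ((-13 - (-2 + 2*4**2)) + 10)*(-33) = ((-13 - (-2 + 2*16)) + 10)*(-33) = ((-13 - (-2 + 32)) + 10)*(-33) = ((-13 - 1*30) + 10)*(-33) = ((-13 - 30) + 10)*(-33) = (-43 + 10)*(-33) = -33*(-33) = 1089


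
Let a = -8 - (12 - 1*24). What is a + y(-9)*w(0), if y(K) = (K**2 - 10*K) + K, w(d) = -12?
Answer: -1940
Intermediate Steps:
a = 4 (a = -8 - (12 - 24) = -8 - 1*(-12) = -8 + 12 = 4)
y(K) = K**2 - 9*K
a + y(-9)*w(0) = 4 - 9*(-9 - 9)*(-12) = 4 - 9*(-18)*(-12) = 4 + 162*(-12) = 4 - 1944 = -1940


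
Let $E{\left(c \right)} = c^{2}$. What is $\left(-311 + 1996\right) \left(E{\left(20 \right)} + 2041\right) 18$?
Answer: $74035530$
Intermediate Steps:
$\left(-311 + 1996\right) \left(E{\left(20 \right)} + 2041\right) 18 = \left(-311 + 1996\right) \left(20^{2} + 2041\right) 18 = 1685 \left(400 + 2041\right) 18 = 1685 \cdot 2441 \cdot 18 = 4113085 \cdot 18 = 74035530$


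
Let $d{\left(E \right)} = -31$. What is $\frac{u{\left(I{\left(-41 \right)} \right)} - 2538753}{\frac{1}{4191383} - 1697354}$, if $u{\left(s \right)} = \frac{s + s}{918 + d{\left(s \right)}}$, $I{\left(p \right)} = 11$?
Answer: $\frac{9438465936498487}{6310349241415347} \approx 1.4957$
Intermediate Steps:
$u{\left(s \right)} = \frac{2 s}{887}$ ($u{\left(s \right)} = \frac{s + s}{918 - 31} = \frac{2 s}{887}$)
$\frac{u{\left(I{\left(-41 \right)} \right)} - 2538753}{\frac{1}{4191383} - 1697354} = \frac{\frac{2}{887} \cdot 11 - 2538753}{\frac{1}{4191383} - 1697354} = \frac{\frac{22}{887} - 2538753}{\frac{1}{4191383} - 1697354} = - \frac{2251873889}{887 \left(- \frac{7114260700581}{4191383}\right)} = \left(- \frac{2251873889}{887}\right) \left(- \frac{4191383}{7114260700581}\right) = \frac{9438465936498487}{6310349241415347}$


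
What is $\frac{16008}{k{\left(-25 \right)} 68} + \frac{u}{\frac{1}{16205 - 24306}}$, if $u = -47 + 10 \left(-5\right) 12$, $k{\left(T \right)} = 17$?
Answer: $\frac{1514753285}{289} \approx 5.2414 \cdot 10^{6}$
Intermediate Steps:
$u = -647$ ($u = -47 - 600 = -647$)
$\frac{16008}{k{\left(-25 \right)} 68} + \frac{u}{\frac{1}{16205 - 24306}} = \frac{16008}{17 \cdot 68} - \frac{647}{\frac{1}{16205 - 24306}} = \frac{16008}{1156} - \frac{647}{\frac{1}{16205 - 24306}} = 16008 \cdot \frac{1}{1156} - \frac{647}{\frac{1}{-8101}} = \frac{4002}{289} - \frac{647}{- \frac{1}{8101}} = \frac{4002}{289} - -5241347 = \frac{4002}{289} + 5241347 = \frac{1514753285}{289}$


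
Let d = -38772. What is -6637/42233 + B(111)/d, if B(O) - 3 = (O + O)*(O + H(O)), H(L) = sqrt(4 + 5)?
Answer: -442096409/545819292 ≈ -0.80997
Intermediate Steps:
H(L) = 3 (H(L) = sqrt(9) = 3)
B(O) = 3 + 2*O*(3 + O) (B(O) = 3 + (O + O)*(O + 3) = 3 + (2*O)*(3 + O) = 3 + 2*O*(3 + O))
-6637/42233 + B(111)/d = -6637/42233 + (3 + 2*111**2 + 6*111)/(-38772) = -6637*1/42233 + (3 + 2*12321 + 666)*(-1/38772) = -6637/42233 + (3 + 24642 + 666)*(-1/38772) = -6637/42233 + 25311*(-1/38772) = -6637/42233 - 8437/12924 = -442096409/545819292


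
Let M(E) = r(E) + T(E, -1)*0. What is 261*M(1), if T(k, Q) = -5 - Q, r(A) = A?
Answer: 261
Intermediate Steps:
M(E) = E (M(E) = E + (-5 - 1*(-1))*0 = E + (-5 + 1)*0 = E - 4*0 = E + 0 = E)
261*M(1) = 261*1 = 261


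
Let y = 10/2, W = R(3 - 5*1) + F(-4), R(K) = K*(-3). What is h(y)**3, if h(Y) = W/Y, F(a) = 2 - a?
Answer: 1728/125 ≈ 13.824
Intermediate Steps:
R(K) = -3*K
W = 12 (W = -3*(3 - 5*1) + (2 - 1*(-4)) = -3*(3 - 5) + (2 + 4) = -3*(-2) + 6 = 6 + 6 = 12)
y = 5 (y = 10*(1/2) = 5)
h(Y) = 12/Y
h(y)**3 = (12/5)**3 = 1728/125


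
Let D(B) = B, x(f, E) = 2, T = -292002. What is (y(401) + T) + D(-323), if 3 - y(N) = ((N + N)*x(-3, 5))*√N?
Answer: -292322 - 1604*√401 ≈ -3.2444e+5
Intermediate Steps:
y(N) = 3 - 4*N^(3/2) (y(N) = 3 - (N + N)*2*√N = 3 - (2*N)*2*√N = 3 - 4*N*√N = 3 - 4*N^(3/2))
(y(401) + T) + D(-323) = ((3 - 1604*√401) - 292002) - 323 = (-291999 - 1604*√401) - 323 = -292322 - 1604*√401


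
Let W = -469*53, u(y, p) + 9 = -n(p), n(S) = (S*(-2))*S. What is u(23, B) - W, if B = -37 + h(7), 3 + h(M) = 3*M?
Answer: 25570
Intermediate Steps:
h(M) = -3 + 3*M
B = -19 (B = -37 + (-3 + 3*7) = -37 + (-3 + 21) = -37 + 18 = -19)
n(S) = -2*S² (n(S) = (-2*S)*S = -2*S²)
u(y, p) = -9 + 2*p² (u(y, p) = -9 - (-2)*p² = -9 + 2*p²)
W = -24857
u(23, B) - W = (-9 + 2*(-19)²) - 1*(-24857) = (-9 + 2*361) + 24857 = (-9 + 722) + 24857 = 713 + 24857 = 25570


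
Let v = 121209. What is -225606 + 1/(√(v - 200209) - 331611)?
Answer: -24808974578755137/109965934321 - 10*I*√790/109965934321 ≈ -2.2561e+5 - 2.556e-9*I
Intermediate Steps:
-225606 + 1/(√(v - 200209) - 331611) = -225606 + 1/(√(121209 - 200209) - 331611) = -225606 + 1/(√(-79000) - 331611) = -225606 + 1/(10*I*√790 - 331611) = -225606 + 1/(-331611 + 10*I*√790)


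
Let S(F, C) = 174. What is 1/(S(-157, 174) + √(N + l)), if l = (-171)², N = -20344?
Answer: 174/21379 - √8897/21379 ≈ 0.0037268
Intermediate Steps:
l = 29241
1/(S(-157, 174) + √(N + l)) = 1/(174 + √(-20344 + 29241)) = 1/(174 + √8897)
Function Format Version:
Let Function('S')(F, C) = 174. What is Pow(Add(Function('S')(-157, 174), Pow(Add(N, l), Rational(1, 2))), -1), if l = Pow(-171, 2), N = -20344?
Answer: Add(Rational(174, 21379), Mul(Rational(-1, 21379), Pow(8897, Rational(1, 2)))) ≈ 0.0037268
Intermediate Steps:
l = 29241
Pow(Add(Function('S')(-157, 174), Pow(Add(N, l), Rational(1, 2))), -1) = Pow(Add(174, Pow(Add(-20344, 29241), Rational(1, 2))), -1) = Pow(Add(174, Pow(8897, Rational(1, 2))), -1)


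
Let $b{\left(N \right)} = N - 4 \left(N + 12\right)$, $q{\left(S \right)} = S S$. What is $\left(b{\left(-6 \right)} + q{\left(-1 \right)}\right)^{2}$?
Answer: $841$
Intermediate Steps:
$q{\left(S \right)} = S^{2}$
$b{\left(N \right)} = -48 - 3 N$ ($b{\left(N \right)} = N - 4 \left(12 + N\right) = N - \left(48 + 4 N\right) = -48 - 3 N$)
$\left(b{\left(-6 \right)} + q{\left(-1 \right)}\right)^{2} = \left(\left(-48 - -18\right) + \left(-1\right)^{2}\right)^{2} = \left(\left(-48 + 18\right) + 1\right)^{2} = \left(-30 + 1\right)^{2} = \left(-29\right)^{2} = 841$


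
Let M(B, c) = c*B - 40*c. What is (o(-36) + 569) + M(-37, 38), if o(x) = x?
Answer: -2393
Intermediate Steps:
M(B, c) = -40*c + B*c (M(B, c) = B*c - 40*c = -40*c + B*c)
(o(-36) + 569) + M(-37, 38) = (-36 + 569) + 38*(-40 - 37) = 533 + 38*(-77) = 533 - 2926 = -2393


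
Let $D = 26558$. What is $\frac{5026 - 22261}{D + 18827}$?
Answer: $- \frac{3447}{9077} \approx -0.37975$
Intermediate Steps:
$\frac{5026 - 22261}{D + 18827} = \frac{5026 - 22261}{26558 + 18827} = - \frac{17235}{45385} = \left(-17235\right) \frac{1}{45385} = - \frac{3447}{9077}$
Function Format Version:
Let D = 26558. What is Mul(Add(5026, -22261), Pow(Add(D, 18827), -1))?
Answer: Rational(-3447, 9077) ≈ -0.37975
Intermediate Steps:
Mul(Add(5026, -22261), Pow(Add(D, 18827), -1)) = Mul(Add(5026, -22261), Pow(Add(26558, 18827), -1)) = Mul(-17235, Pow(45385, -1)) = Mul(-17235, Rational(1, 45385)) = Rational(-3447, 9077)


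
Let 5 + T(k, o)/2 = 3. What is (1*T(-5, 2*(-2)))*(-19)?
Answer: 76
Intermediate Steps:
T(k, o) = -4 (T(k, o) = -10 + 2*3 = -10 + 6 = -4)
(1*T(-5, 2*(-2)))*(-19) = (1*(-4))*(-19) = -4*(-19) = 76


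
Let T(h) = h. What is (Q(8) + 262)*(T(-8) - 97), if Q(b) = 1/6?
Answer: -55055/2 ≈ -27528.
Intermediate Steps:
Q(b) = ⅙
(Q(8) + 262)*(T(-8) - 97) = (⅙ + 262)*(-8 - 97) = (1573/6)*(-105) = -55055/2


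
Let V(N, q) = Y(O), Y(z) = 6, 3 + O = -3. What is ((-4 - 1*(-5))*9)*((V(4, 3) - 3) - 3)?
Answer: 0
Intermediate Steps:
O = -6 (O = -3 - 3 = -6)
V(N, q) = 6
((-4 - 1*(-5))*9)*((V(4, 3) - 3) - 3) = ((-4 - 1*(-5))*9)*((6 - 3) - 3) = ((-4 + 5)*9)*(3 - 3) = (1*9)*0 = 9*0 = 0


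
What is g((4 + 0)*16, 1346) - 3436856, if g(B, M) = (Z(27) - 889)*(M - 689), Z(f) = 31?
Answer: -4000562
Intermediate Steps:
g(B, M) = 591162 - 858*M (g(B, M) = (31 - 889)*(M - 689) = -858*(-689 + M) = 591162 - 858*M)
g((4 + 0)*16, 1346) - 3436856 = (591162 - 858*1346) - 3436856 = (591162 - 1154868) - 3436856 = -563706 - 3436856 = -4000562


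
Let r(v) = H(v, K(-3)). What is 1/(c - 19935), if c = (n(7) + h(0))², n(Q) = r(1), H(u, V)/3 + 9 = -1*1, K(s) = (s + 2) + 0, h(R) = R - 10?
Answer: -1/18335 ≈ -5.4541e-5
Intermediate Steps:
h(R) = -10 + R
K(s) = 2 + s (K(s) = (2 + s) + 0 = 2 + s)
H(u, V) = -30 (H(u, V) = -27 + 3*(-1*1) = -27 + 3*(-1) = -27 - 3 = -30)
r(v) = -30
n(Q) = -30
c = 1600 (c = (-30 + (-10 + 0))² = (-30 - 10)² = (-40)² = 1600)
1/(c - 19935) = 1/(1600 - 19935) = 1/(-18335) = -1/18335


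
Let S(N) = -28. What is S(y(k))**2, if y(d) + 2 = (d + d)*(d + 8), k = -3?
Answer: 784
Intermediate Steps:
y(d) = -2 + 2*d*(8 + d) (y(d) = -2 + (d + d)*(d + 8) = -2 + (2*d)*(8 + d) = -2 + 2*d*(8 + d))
S(y(k))**2 = (-28)**2 = 784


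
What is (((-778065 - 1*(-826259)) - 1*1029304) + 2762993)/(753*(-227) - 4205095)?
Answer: -1781883/4376026 ≈ -0.40719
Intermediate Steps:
(((-778065 - 1*(-826259)) - 1*1029304) + 2762993)/(753*(-227) - 4205095) = (((-778065 + 826259) - 1029304) + 2762993)/(-170931 - 4205095) = ((48194 - 1029304) + 2762993)/(-4376026) = (-981110 + 2762993)*(-1/4376026) = 1781883*(-1/4376026) = -1781883/4376026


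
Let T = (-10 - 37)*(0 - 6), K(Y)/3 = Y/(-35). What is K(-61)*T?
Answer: 51606/35 ≈ 1474.5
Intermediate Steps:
K(Y) = -3*Y/35 (K(Y) = 3*(Y/(-35)) = 3*(Y*(-1/35)) = 3*(-Y/35) = -3*Y/35)
T = 282 (T = -47*(-6) = 282)
K(-61)*T = -3/35*(-61)*282 = (183/35)*282 = 51606/35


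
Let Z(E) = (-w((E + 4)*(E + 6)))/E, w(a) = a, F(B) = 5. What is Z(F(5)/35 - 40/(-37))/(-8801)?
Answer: 2531463/722588503 ≈ 0.0035033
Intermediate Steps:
Z(E) = -(4 + E)*(6 + E)/E (Z(E) = (-(E + 4)*(E + 6))/E = (-(4 + E)*(6 + E))/E = -(4 + E)*(6 + E)/E)
Z(F(5)/35 - 40/(-37))/(-8801) = (-10 - (5/35 - 40/(-37)) - 24/(5/35 - 40/(-37)))/(-8801) = (-10 - (5*(1/35) - 40*(-1/37)) - 24/(5*(1/35) - 40*(-1/37)))*(-1/8801) = (-10 - (⅐ + 40/37) - 24/(⅐ + 40/37))*(-1/8801) = (-10 - 1*317/259 - 24/317/259)*(-1/8801) = (-10 - 317/259 - 24*259/317)*(-1/8801) = (-10 - 317/259 - 6216/317)*(-1/8801) = -2531463/82103*(-1/8801) = 2531463/722588503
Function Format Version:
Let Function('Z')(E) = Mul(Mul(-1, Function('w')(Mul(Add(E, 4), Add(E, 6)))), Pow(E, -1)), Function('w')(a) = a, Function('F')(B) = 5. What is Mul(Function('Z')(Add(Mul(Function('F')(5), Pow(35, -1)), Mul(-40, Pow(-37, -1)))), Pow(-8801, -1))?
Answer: Rational(2531463, 722588503) ≈ 0.0035033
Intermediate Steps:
Function('Z')(E) = Mul(-1, Pow(E, -1), Add(4, E), Add(6, E)) (Function('Z')(E) = Mul(Mul(-1, Mul(Add(E, 4), Add(E, 6))), Pow(E, -1)) = Mul(Mul(-1, Mul(Add(4, E), Add(6, E))), Pow(E, -1)) = Mul(Mul(-1, Add(4, E), Add(6, E)), Pow(E, -1)) = Mul(-1, Pow(E, -1), Add(4, E), Add(6, E)))
Mul(Function('Z')(Add(Mul(Function('F')(5), Pow(35, -1)), Mul(-40, Pow(-37, -1)))), Pow(-8801, -1)) = Mul(Add(-10, Mul(-1, Add(Mul(5, Pow(35, -1)), Mul(-40, Pow(-37, -1)))), Mul(-24, Pow(Add(Mul(5, Pow(35, -1)), Mul(-40, Pow(-37, -1))), -1))), Pow(-8801, -1)) = Mul(Add(-10, Mul(-1, Add(Mul(5, Rational(1, 35)), Mul(-40, Rational(-1, 37)))), Mul(-24, Pow(Add(Mul(5, Rational(1, 35)), Mul(-40, Rational(-1, 37))), -1))), Rational(-1, 8801)) = Mul(Add(-10, Mul(-1, Add(Rational(1, 7), Rational(40, 37))), Mul(-24, Pow(Add(Rational(1, 7), Rational(40, 37)), -1))), Rational(-1, 8801)) = Mul(Add(-10, Mul(-1, Rational(317, 259)), Mul(-24, Pow(Rational(317, 259), -1))), Rational(-1, 8801)) = Mul(Add(-10, Rational(-317, 259), Mul(-24, Rational(259, 317))), Rational(-1, 8801)) = Mul(Add(-10, Rational(-317, 259), Rational(-6216, 317)), Rational(-1, 8801)) = Mul(Rational(-2531463, 82103), Rational(-1, 8801)) = Rational(2531463, 722588503)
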